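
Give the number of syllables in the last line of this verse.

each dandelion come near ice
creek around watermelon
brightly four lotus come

The last line: brightly (2), four (1), lotus (2), come (1) → 6

6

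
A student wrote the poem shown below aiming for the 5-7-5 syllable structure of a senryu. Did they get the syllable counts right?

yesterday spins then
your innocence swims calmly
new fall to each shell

Line 1: yesterday (3), spins (1), then (1) → 5 ✓
Line 2: your (1), innocence (3), swims (1), calmly (2) → 7 ✓
Line 3: new (1), fall (1), to (1), each (1), shell (1) → 5 ✓

Yes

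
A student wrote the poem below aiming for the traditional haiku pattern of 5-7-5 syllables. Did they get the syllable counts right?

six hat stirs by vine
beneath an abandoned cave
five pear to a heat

Yes

Line 1: six(1) + hat(1) + stirs(1) + by(1) + vine(1) = 5 ✓
Line 2: beneath(2) + an(1) + abandoned(3) + cave(1) = 7 ✓
Line 3: five(1) + pear(1) + to(1) + a(1) + heat(1) = 5 ✓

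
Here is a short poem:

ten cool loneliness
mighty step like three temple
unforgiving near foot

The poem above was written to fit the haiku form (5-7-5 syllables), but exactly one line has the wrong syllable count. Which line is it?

Line 3

Line 1: ten (1), cool (1), loneliness (3) → 5 ✓
Line 2: mighty (2), step (1), like (1), three (1), temple (2) → 7 ✓
Line 3: unforgiving (4), near (1), foot (1) → 6 (expected 5)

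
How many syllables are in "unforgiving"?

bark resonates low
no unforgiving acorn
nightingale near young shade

"unforgiving" has 4 syllables.

4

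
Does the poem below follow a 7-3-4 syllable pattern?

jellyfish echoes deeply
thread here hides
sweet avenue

Line 1: "jellyfish echoes deeply": 3+2+2 = 7 ✓
Line 2: "thread here hides": 1+1+1 = 3 ✓
Line 3: "sweet avenue": 1+3 = 4 ✓

Yes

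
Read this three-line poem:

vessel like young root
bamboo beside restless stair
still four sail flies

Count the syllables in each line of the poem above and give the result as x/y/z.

5/7/4

Line 1: vessel(2) + like(1) + young(1) + root(1) = 5
Line 2: bamboo(2) + beside(2) + restless(2) + stair(1) = 7
Line 3: still(1) + four(1) + sail(1) + flies(1) = 4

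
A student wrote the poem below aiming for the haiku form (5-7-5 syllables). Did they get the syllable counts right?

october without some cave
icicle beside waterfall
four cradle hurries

No

Line 1: "october without some cave": 3+2+1+1 = 7 (expected 5)
Line 2: "icicle beside waterfall": 3+2+3 = 8 (expected 7)
Line 3: "four cradle hurries": 1+2+2 = 5 ✓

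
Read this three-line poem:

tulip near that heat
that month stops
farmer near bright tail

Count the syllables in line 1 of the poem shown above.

Line 1: tulip (2), near (1), that (1), heat (1) → 5

5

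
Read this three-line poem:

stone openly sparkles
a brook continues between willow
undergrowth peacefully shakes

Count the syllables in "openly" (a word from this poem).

3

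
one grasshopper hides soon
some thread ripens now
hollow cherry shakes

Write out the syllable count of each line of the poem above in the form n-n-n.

6-5-5

Line 1: one(1) + grasshopper(3) + hides(1) + soon(1) = 6
Line 2: some(1) + thread(1) + ripens(2) + now(1) = 5
Line 3: hollow(2) + cherry(2) + shakes(1) = 5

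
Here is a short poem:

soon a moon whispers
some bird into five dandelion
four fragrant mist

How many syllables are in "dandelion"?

"dandelion" has 4 syllables.

4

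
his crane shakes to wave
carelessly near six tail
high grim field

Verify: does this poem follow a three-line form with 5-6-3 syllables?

Yes

Line 1: "his crane shakes to wave": 1+1+1+1+1 = 5 ✓
Line 2: "carelessly near six tail": 3+1+1+1 = 6 ✓
Line 3: "high grim field": 1+1+1 = 3 ✓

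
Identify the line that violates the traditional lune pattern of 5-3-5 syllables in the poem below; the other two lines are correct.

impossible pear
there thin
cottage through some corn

The second line

Line 1: impossible(4) + pear(1) = 5 ✓
Line 2: there(1) + thin(1) = 2 (expected 3)
Line 3: cottage(2) + through(1) + some(1) + corn(1) = 5 ✓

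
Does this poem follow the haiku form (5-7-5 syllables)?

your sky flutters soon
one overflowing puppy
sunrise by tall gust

Line 1: "your sky flutters soon": 1+1+2+1 = 5 ✓
Line 2: "one overflowing puppy": 1+4+2 = 7 ✓
Line 3: "sunrise by tall gust": 2+1+1+1 = 5 ✓

Yes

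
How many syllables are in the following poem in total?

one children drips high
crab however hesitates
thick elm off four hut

Line 1: one(1) + children(2) + drips(1) + high(1) = 5
Line 2: crab(1) + however(3) + hesitates(3) = 7
Line 3: thick(1) + elm(1) + off(1) + four(1) + hut(1) = 5
Total: 5 + 7 + 5 = 17

17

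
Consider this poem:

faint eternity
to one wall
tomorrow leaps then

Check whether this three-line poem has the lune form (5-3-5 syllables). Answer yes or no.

Line 1: "faint eternity": 1+4 = 5 ✓
Line 2: "to one wall": 1+1+1 = 3 ✓
Line 3: "tomorrow leaps then": 3+1+1 = 5 ✓

Yes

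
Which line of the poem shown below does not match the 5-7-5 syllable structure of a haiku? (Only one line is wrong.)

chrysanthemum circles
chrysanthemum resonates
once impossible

Line 1: "chrysanthemum circles": 4+2 = 6 (expected 5)
Line 2: "chrysanthemum resonates": 4+3 = 7 ✓
Line 3: "once impossible": 1+4 = 5 ✓

The first line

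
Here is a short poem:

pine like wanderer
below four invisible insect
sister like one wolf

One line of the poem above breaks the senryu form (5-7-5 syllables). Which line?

Line 1: "pine like wanderer": 1+1+3 = 5 ✓
Line 2: "below four invisible insect": 2+1+4+2 = 9 (expected 7)
Line 3: "sister like one wolf": 2+1+1+1 = 5 ✓

Line 2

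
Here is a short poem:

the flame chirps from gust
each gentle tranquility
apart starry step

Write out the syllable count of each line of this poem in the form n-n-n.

Line 1: the (1), flame (1), chirps (1), from (1), gust (1) → 5
Line 2: each (1), gentle (2), tranquility (4) → 7
Line 3: apart (2), starry (2), step (1) → 5

5-7-5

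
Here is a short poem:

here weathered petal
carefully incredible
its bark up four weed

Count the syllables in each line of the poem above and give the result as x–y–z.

5–7–5

Line 1: "here weathered petal": 1+2+2 = 5
Line 2: "carefully incredible": 3+4 = 7
Line 3: "its bark up four weed": 1+1+1+1+1 = 5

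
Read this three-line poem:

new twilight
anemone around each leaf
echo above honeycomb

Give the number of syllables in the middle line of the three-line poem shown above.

The middle line: anemone (4), around (2), each (1), leaf (1) → 8

8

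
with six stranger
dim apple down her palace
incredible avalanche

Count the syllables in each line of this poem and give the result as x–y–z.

Line 1: with (1), six (1), stranger (2) → 4
Line 2: dim (1), apple (2), down (1), her (1), palace (2) → 7
Line 3: incredible (4), avalanche (3) → 7

4–7–7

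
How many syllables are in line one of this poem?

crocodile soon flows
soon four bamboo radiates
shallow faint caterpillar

Line one: crocodile (3), soon (1), flows (1) → 5

5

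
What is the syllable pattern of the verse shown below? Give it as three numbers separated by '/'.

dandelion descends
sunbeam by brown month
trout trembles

6/5/3

Line 1: dandelion (4), descends (2) → 6
Line 2: sunbeam (2), by (1), brown (1), month (1) → 5
Line 3: trout (1), trembles (2) → 3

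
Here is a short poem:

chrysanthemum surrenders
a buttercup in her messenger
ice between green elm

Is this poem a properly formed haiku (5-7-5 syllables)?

Line 1: chrysanthemum(4) + surrenders(3) = 7 (expected 5)
Line 2: a(1) + buttercup(3) + in(1) + her(1) + messenger(3) = 9 (expected 7)
Line 3: ice(1) + between(2) + green(1) + elm(1) = 5 ✓

No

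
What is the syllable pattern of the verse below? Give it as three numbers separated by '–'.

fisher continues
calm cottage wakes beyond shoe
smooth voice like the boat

Line 1: fisher (2), continues (3) → 5
Line 2: calm (1), cottage (2), wakes (1), beyond (2), shoe (1) → 7
Line 3: smooth (1), voice (1), like (1), the (1), boat (1) → 5

5–7–5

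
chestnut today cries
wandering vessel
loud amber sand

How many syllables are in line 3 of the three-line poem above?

Line 3: "loud amber sand": 1+2+1 = 4

4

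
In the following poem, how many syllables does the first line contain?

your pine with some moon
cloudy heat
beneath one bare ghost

The first line: your(1) + pine(1) + with(1) + some(1) + moon(1) = 5

5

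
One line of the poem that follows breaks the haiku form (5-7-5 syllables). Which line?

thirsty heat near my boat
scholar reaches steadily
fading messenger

Line 1: thirsty (2), heat (1), near (1), my (1), boat (1) → 6 (expected 5)
Line 2: scholar (2), reaches (2), steadily (3) → 7 ✓
Line 3: fading (2), messenger (3) → 5 ✓

Line 1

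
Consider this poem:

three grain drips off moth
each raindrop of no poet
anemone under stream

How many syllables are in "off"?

1

"off" has 1 syllable.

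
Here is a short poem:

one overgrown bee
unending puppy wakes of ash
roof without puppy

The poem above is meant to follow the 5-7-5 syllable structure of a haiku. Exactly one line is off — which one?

Line 2

Line 1: "one overgrown bee": 1+3+1 = 5 ✓
Line 2: "unending puppy wakes of ash": 3+2+1+1+1 = 8 (expected 7)
Line 3: "roof without puppy": 1+2+2 = 5 ✓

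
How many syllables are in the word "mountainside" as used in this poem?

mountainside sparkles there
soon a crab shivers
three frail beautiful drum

3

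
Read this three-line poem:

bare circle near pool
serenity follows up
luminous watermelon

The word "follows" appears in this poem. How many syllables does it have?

2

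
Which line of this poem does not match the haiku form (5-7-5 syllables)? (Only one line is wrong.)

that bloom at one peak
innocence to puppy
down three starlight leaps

Line 1: that(1) + bloom(1) + at(1) + one(1) + peak(1) = 5 ✓
Line 2: innocence(3) + to(1) + puppy(2) = 6 (expected 7)
Line 3: down(1) + three(1) + starlight(2) + leaps(1) = 5 ✓

Line 2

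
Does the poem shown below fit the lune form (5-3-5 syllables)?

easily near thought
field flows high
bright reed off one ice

Yes

Line 1: easily (3), near (1), thought (1) → 5 ✓
Line 2: field (1), flows (1), high (1) → 3 ✓
Line 3: bright (1), reed (1), off (1), one (1), ice (1) → 5 ✓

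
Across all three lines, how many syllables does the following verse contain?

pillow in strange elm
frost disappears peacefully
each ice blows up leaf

17

Line 1: pillow (2), in (1), strange (1), elm (1) → 5
Line 2: frost (1), disappears (3), peacefully (3) → 7
Line 3: each (1), ice (1), blows (1), up (1), leaf (1) → 5
Total: 5 + 7 + 5 = 17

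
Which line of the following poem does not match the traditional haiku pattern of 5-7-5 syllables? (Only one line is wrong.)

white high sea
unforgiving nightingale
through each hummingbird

Line 1

Line 1: "white high sea": 1+1+1 = 3 (expected 5)
Line 2: "unforgiving nightingale": 4+3 = 7 ✓
Line 3: "through each hummingbird": 1+1+3 = 5 ✓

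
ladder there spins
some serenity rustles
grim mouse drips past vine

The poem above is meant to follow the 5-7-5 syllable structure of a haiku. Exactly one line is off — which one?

Line 1: ladder (2), there (1), spins (1) → 4 (expected 5)
Line 2: some (1), serenity (4), rustles (2) → 7 ✓
Line 3: grim (1), mouse (1), drips (1), past (1), vine (1) → 5 ✓

The first line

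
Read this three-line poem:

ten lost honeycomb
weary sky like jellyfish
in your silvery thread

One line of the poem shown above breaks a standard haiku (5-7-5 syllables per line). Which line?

The third line

Line 1: ten(1) + lost(1) + honeycomb(3) = 5 ✓
Line 2: weary(2) + sky(1) + like(1) + jellyfish(3) = 7 ✓
Line 3: in(1) + your(1) + silvery(3) + thread(1) = 6 (expected 5)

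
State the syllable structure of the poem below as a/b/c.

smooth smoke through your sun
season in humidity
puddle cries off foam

Line 1: smooth(1) + smoke(1) + through(1) + your(1) + sun(1) = 5
Line 2: season(2) + in(1) + humidity(4) = 7
Line 3: puddle(2) + cries(1) + off(1) + foam(1) = 5

5/7/5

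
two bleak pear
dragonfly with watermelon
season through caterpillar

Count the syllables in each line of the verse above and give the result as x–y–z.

3–8–7

Line 1: two (1), bleak (1), pear (1) → 3
Line 2: dragonfly (3), with (1), watermelon (4) → 8
Line 3: season (2), through (1), caterpillar (4) → 7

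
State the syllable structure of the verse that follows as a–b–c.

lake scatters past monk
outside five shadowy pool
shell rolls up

5–7–3

Line 1: "lake scatters past monk": 1+2+1+1 = 5
Line 2: "outside five shadowy pool": 2+1+3+1 = 7
Line 3: "shell rolls up": 1+1+1 = 3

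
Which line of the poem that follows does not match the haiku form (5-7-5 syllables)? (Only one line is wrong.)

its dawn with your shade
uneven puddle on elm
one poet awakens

Line 1: "its dawn with your shade": 1+1+1+1+1 = 5 ✓
Line 2: "uneven puddle on elm": 3+2+1+1 = 7 ✓
Line 3: "one poet awakens": 1+2+3 = 6 (expected 5)

Line 3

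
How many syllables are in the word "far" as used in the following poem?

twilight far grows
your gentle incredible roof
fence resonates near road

1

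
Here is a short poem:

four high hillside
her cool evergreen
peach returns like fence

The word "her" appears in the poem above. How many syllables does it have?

"her" has 1 syllable.

1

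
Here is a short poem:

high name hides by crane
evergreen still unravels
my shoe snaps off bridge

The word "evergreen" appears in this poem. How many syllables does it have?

"evergreen" has 3 syllables.

3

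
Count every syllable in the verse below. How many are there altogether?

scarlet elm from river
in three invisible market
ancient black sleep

Line 1: "scarlet elm from river": 2+1+1+2 = 6
Line 2: "in three invisible market": 1+1+4+2 = 8
Line 3: "ancient black sleep": 2+1+1 = 4
Total: 6 + 8 + 4 = 18

18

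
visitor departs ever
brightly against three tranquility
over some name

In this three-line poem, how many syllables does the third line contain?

4

The third line: "over some name": 2+1+1 = 4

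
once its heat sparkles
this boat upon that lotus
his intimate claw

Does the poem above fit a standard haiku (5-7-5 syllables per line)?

Yes

Line 1: once(1) + its(1) + heat(1) + sparkles(2) = 5 ✓
Line 2: this(1) + boat(1) + upon(2) + that(1) + lotus(2) = 7 ✓
Line 3: his(1) + intimate(3) + claw(1) = 5 ✓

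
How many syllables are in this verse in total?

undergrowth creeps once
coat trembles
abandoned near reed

13

Line 1: undergrowth (3), creeps (1), once (1) → 5
Line 2: coat (1), trembles (2) → 3
Line 3: abandoned (3), near (1), reed (1) → 5
Total: 5 + 3 + 5 = 13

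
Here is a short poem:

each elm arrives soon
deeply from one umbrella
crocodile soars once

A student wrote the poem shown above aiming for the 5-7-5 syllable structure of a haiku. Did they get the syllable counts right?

Line 1: each(1) + elm(1) + arrives(2) + soon(1) = 5 ✓
Line 2: deeply(2) + from(1) + one(1) + umbrella(3) = 7 ✓
Line 3: crocodile(3) + soars(1) + once(1) = 5 ✓

Yes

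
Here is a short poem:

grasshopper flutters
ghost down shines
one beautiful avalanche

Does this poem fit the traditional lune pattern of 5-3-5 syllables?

Line 1: grasshopper(3) + flutters(2) = 5 ✓
Line 2: ghost(1) + down(1) + shines(1) = 3 ✓
Line 3: one(1) + beautiful(3) + avalanche(3) = 7 (expected 5)

No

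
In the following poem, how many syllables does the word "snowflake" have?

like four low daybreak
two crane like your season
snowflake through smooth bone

2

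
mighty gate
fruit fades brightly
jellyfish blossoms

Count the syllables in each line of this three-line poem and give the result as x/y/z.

Line 1: mighty(2) + gate(1) = 3
Line 2: fruit(1) + fades(1) + brightly(2) = 4
Line 3: jellyfish(3) + blossoms(2) = 5

3/4/5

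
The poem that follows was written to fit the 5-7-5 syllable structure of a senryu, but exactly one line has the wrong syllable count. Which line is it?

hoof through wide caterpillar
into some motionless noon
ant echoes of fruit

Line 1

Line 1: hoof (1), through (1), wide (1), caterpillar (4) → 7 (expected 5)
Line 2: into (2), some (1), motionless (3), noon (1) → 7 ✓
Line 3: ant (1), echoes (2), of (1), fruit (1) → 5 ✓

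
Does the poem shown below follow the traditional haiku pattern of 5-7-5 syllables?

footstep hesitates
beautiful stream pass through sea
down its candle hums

Yes

Line 1: footstep (2), hesitates (3) → 5 ✓
Line 2: beautiful (3), stream (1), pass (1), through (1), sea (1) → 7 ✓
Line 3: down (1), its (1), candle (2), hums (1) → 5 ✓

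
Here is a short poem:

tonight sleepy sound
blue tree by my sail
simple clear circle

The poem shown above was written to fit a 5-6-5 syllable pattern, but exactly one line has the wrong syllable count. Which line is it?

Line 1: tonight(2) + sleepy(2) + sound(1) = 5 ✓
Line 2: blue(1) + tree(1) + by(1) + my(1) + sail(1) = 5 (expected 6)
Line 3: simple(2) + clear(1) + circle(2) = 5 ✓

Line 2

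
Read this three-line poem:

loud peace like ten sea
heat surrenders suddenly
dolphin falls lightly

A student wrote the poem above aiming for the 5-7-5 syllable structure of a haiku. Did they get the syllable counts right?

Line 1: loud (1), peace (1), like (1), ten (1), sea (1) → 5 ✓
Line 2: heat (1), surrenders (3), suddenly (3) → 7 ✓
Line 3: dolphin (2), falls (1), lightly (2) → 5 ✓

Yes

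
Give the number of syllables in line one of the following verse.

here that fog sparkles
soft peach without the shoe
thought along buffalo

Line one: here (1), that (1), fog (1), sparkles (2) → 5

5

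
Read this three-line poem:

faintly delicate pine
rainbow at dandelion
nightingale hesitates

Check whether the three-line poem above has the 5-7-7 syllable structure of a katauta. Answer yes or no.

Line 1: faintly (2), delicate (3), pine (1) → 6 (expected 5)
Line 2: rainbow (2), at (1), dandelion (4) → 7 ✓
Line 3: nightingale (3), hesitates (3) → 6 (expected 7)

No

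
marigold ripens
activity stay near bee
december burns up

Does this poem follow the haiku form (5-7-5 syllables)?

Line 1: marigold(3) + ripens(2) = 5 ✓
Line 2: activity(4) + stay(1) + near(1) + bee(1) = 7 ✓
Line 3: december(3) + burns(1) + up(1) = 5 ✓

Yes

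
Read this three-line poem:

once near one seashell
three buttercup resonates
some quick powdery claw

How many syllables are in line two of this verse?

Line two: three(1) + buttercup(3) + resonates(3) = 7

7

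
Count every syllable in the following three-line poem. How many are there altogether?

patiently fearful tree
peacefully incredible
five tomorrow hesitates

Line 1: patiently(3) + fearful(2) + tree(1) = 6
Line 2: peacefully(3) + incredible(4) = 7
Line 3: five(1) + tomorrow(3) + hesitates(3) = 7
Total: 6 + 7 + 7 = 20

20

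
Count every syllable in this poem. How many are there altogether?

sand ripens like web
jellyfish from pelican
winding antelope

17

Line 1: sand (1), ripens (2), like (1), web (1) → 5
Line 2: jellyfish (3), from (1), pelican (3) → 7
Line 3: winding (2), antelope (3) → 5
Total: 5 + 7 + 5 = 17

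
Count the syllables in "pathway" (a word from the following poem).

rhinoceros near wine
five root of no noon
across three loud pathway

2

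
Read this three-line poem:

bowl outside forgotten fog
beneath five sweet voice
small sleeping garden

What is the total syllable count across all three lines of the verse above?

Line 1: bowl(1) + outside(2) + forgotten(3) + fog(1) = 7
Line 2: beneath(2) + five(1) + sweet(1) + voice(1) = 5
Line 3: small(1) + sleeping(2) + garden(2) = 5
Total: 7 + 5 + 5 = 17

17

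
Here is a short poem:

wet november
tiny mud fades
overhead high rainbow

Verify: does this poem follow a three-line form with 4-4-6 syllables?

Line 1: wet(1) + november(3) = 4 ✓
Line 2: tiny(2) + mud(1) + fades(1) = 4 ✓
Line 3: overhead(3) + high(1) + rainbow(2) = 6 ✓

Yes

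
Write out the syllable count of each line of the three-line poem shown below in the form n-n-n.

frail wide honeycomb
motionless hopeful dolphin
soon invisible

5-7-5

Line 1: "frail wide honeycomb": 1+1+3 = 5
Line 2: "motionless hopeful dolphin": 3+2+2 = 7
Line 3: "soon invisible": 1+4 = 5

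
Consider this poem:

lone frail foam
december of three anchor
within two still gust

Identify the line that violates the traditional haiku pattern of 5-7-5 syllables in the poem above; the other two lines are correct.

Line 1

Line 1: lone(1) + frail(1) + foam(1) = 3 (expected 5)
Line 2: december(3) + of(1) + three(1) + anchor(2) = 7 ✓
Line 3: within(2) + two(1) + still(1) + gust(1) = 5 ✓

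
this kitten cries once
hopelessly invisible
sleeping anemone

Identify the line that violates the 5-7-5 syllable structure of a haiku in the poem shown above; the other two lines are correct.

Line 1: this(1) + kitten(2) + cries(1) + once(1) = 5 ✓
Line 2: hopelessly(3) + invisible(4) = 7 ✓
Line 3: sleeping(2) + anemone(4) = 6 (expected 5)

Line 3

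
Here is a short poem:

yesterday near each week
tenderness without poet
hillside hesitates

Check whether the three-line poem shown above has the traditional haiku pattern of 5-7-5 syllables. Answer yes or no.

Line 1: yesterday(3) + near(1) + each(1) + week(1) = 6 (expected 5)
Line 2: tenderness(3) + without(2) + poet(2) = 7 ✓
Line 3: hillside(2) + hesitates(3) = 5 ✓

No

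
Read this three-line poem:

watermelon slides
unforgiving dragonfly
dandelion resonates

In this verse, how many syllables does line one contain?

5

Line one: watermelon(4) + slides(1) = 5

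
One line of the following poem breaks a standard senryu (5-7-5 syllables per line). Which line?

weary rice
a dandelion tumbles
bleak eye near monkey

Line 1: weary(2) + rice(1) = 3 (expected 5)
Line 2: a(1) + dandelion(4) + tumbles(2) = 7 ✓
Line 3: bleak(1) + eye(1) + near(1) + monkey(2) = 5 ✓

The first line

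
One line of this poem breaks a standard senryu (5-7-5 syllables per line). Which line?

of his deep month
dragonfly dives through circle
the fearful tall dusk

Line 1

Line 1: of (1), his (1), deep (1), month (1) → 4 (expected 5)
Line 2: dragonfly (3), dives (1), through (1), circle (2) → 7 ✓
Line 3: the (1), fearful (2), tall (1), dusk (1) → 5 ✓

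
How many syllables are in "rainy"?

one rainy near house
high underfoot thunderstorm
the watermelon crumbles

2

"rainy" has 2 syllables.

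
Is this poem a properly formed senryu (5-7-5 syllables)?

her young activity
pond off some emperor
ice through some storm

Line 1: her (1), young (1), activity (4) → 6 (expected 5)
Line 2: pond (1), off (1), some (1), emperor (3) → 6 (expected 7)
Line 3: ice (1), through (1), some (1), storm (1) → 4 (expected 5)

No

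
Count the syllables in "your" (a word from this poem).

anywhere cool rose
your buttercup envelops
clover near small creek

1

"your" has 1 syllable.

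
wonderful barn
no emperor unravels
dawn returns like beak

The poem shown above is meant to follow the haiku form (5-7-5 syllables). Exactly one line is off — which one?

Line 1: wonderful (3), barn (1) → 4 (expected 5)
Line 2: no (1), emperor (3), unravels (3) → 7 ✓
Line 3: dawn (1), returns (2), like (1), beak (1) → 5 ✓

The first line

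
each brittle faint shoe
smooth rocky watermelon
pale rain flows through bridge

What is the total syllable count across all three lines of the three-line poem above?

Line 1: each (1), brittle (2), faint (1), shoe (1) → 5
Line 2: smooth (1), rocky (2), watermelon (4) → 7
Line 3: pale (1), rain (1), flows (1), through (1), bridge (1) → 5
Total: 5 + 7 + 5 = 17

17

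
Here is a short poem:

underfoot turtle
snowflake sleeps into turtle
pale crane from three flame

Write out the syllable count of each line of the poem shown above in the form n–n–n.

5–7–5

Line 1: underfoot (3), turtle (2) → 5
Line 2: snowflake (2), sleeps (1), into (2), turtle (2) → 7
Line 3: pale (1), crane (1), from (1), three (1), flame (1) → 5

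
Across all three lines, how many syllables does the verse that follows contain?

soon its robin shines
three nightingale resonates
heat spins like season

17

Line 1: "soon its robin shines": 1+1+2+1 = 5
Line 2: "three nightingale resonates": 1+3+3 = 7
Line 3: "heat spins like season": 1+1+1+2 = 5
Total: 5 + 7 + 5 = 17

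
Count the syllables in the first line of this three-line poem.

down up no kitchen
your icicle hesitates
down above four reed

5

The first line: down (1), up (1), no (1), kitchen (2) → 5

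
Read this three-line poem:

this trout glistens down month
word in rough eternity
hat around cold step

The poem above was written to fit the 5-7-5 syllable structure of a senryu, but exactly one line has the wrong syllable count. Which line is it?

Line 1: this(1) + trout(1) + glistens(2) + down(1) + month(1) = 6 (expected 5)
Line 2: word(1) + in(1) + rough(1) + eternity(4) = 7 ✓
Line 3: hat(1) + around(2) + cold(1) + step(1) = 5 ✓

The first line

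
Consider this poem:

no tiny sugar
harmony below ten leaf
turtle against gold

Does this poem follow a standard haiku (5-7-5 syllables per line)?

Line 1: "no tiny sugar": 1+2+2 = 5 ✓
Line 2: "harmony below ten leaf": 3+2+1+1 = 7 ✓
Line 3: "turtle against gold": 2+2+1 = 5 ✓

Yes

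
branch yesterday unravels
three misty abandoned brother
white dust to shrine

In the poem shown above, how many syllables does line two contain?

Line two: "three misty abandoned brother": 1+2+3+2 = 8

8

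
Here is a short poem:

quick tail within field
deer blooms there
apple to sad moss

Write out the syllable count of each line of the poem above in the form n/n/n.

Line 1: quick (1), tail (1), within (2), field (1) → 5
Line 2: deer (1), blooms (1), there (1) → 3
Line 3: apple (2), to (1), sad (1), moss (1) → 5

5/3/5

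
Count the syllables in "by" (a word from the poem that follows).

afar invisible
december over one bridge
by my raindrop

"by" has 1 syllable.

1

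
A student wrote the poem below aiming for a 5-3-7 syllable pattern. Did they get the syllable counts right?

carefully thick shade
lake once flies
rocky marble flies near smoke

Line 1: "carefully thick shade": 3+1+1 = 5 ✓
Line 2: "lake once flies": 1+1+1 = 3 ✓
Line 3: "rocky marble flies near smoke": 2+2+1+1+1 = 7 ✓

Yes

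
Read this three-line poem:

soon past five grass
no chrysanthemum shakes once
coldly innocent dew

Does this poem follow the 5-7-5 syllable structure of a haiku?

No

Line 1: soon (1), past (1), five (1), grass (1) → 4 (expected 5)
Line 2: no (1), chrysanthemum (4), shakes (1), once (1) → 7 ✓
Line 3: coldly (2), innocent (3), dew (1) → 6 (expected 5)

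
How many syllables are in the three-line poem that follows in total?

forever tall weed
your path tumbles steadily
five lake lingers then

Line 1: "forever tall weed": 3+1+1 = 5
Line 2: "your path tumbles steadily": 1+1+2+3 = 7
Line 3: "five lake lingers then": 1+1+2+1 = 5
Total: 5 + 7 + 5 = 17

17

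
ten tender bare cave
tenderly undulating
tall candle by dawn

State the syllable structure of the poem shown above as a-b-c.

5-7-5

Line 1: ten (1), tender (2), bare (1), cave (1) → 5
Line 2: tenderly (3), undulating (4) → 7
Line 3: tall (1), candle (2), by (1), dawn (1) → 5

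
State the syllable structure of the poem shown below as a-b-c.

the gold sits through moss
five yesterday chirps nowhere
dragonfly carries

5-7-5

Line 1: "the gold sits through moss": 1+1+1+1+1 = 5
Line 2: "five yesterday chirps nowhere": 1+3+1+2 = 7
Line 3: "dragonfly carries": 3+2 = 5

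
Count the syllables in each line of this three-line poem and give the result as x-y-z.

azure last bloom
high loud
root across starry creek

Line 1: azure(2) + last(1) + bloom(1) = 4
Line 2: high(1) + loud(1) = 2
Line 3: root(1) + across(2) + starry(2) + creek(1) = 6

4-2-6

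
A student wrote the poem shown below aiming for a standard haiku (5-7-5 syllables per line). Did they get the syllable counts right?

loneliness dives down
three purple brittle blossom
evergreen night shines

Yes

Line 1: "loneliness dives down": 3+1+1 = 5 ✓
Line 2: "three purple brittle blossom": 1+2+2+2 = 7 ✓
Line 3: "evergreen night shines": 3+1+1 = 5 ✓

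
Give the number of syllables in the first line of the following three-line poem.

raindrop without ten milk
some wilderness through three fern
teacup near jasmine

6

The first line: "raindrop without ten milk": 2+2+1+1 = 6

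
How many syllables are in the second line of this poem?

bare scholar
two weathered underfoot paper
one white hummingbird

8

The second line: "two weathered underfoot paper": 1+2+3+2 = 8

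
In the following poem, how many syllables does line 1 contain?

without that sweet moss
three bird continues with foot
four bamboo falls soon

Line 1: without (2), that (1), sweet (1), moss (1) → 5

5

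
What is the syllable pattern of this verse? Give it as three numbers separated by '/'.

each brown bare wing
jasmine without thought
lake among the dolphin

Line 1: "each brown bare wing": 1+1+1+1 = 4
Line 2: "jasmine without thought": 2+2+1 = 5
Line 3: "lake among the dolphin": 1+2+1+2 = 6

4/5/6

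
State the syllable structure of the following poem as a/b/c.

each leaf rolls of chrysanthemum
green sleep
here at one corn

Line 1: each (1), leaf (1), rolls (1), of (1), chrysanthemum (4) → 8
Line 2: green (1), sleep (1) → 2
Line 3: here (1), at (1), one (1), corn (1) → 4

8/2/4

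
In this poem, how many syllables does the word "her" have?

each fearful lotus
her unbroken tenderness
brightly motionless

"her" has 1 syllable.

1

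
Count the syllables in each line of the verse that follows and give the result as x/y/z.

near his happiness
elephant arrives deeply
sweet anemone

Line 1: near (1), his (1), happiness (3) → 5
Line 2: elephant (3), arrives (2), deeply (2) → 7
Line 3: sweet (1), anemone (4) → 5

5/7/5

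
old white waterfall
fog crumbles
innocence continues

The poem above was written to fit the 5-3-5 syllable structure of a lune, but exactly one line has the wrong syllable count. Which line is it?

The third line

Line 1: "old white waterfall": 1+1+3 = 5 ✓
Line 2: "fog crumbles": 1+2 = 3 ✓
Line 3: "innocence continues": 3+3 = 6 (expected 5)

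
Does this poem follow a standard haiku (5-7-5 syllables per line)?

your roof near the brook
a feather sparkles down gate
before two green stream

Line 1: your(1) + roof(1) + near(1) + the(1) + brook(1) = 5 ✓
Line 2: a(1) + feather(2) + sparkles(2) + down(1) + gate(1) = 7 ✓
Line 3: before(2) + two(1) + green(1) + stream(1) = 5 ✓

Yes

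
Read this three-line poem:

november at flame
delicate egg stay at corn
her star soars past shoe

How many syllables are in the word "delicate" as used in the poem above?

3

"delicate" has 3 syllables.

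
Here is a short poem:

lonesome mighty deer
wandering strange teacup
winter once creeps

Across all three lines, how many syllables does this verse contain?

Line 1: lonesome(2) + mighty(2) + deer(1) = 5
Line 2: wandering(3) + strange(1) + teacup(2) = 6
Line 3: winter(2) + once(1) + creeps(1) = 4
Total: 5 + 6 + 4 = 15

15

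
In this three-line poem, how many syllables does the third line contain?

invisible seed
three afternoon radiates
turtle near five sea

5

The third line: turtle (2), near (1), five (1), sea (1) → 5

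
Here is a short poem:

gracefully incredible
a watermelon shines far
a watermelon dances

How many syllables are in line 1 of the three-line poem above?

Line 1: "gracefully incredible": 3+4 = 7

7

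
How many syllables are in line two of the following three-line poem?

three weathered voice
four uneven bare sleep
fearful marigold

Line two: four(1) + uneven(3) + bare(1) + sleep(1) = 6

6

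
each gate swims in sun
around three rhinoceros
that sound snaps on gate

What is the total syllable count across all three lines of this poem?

Line 1: "each gate swims in sun": 1+1+1+1+1 = 5
Line 2: "around three rhinoceros": 2+1+4 = 7
Line 3: "that sound snaps on gate": 1+1+1+1+1 = 5
Total: 5 + 7 + 5 = 17

17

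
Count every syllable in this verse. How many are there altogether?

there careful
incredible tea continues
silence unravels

16

Line 1: there (1), careful (2) → 3
Line 2: incredible (4), tea (1), continues (3) → 8
Line 3: silence (2), unravels (3) → 5
Total: 3 + 8 + 5 = 16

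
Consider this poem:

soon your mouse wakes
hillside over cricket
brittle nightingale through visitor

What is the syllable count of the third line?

9

The third line: "brittle nightingale through visitor": 2+3+1+3 = 9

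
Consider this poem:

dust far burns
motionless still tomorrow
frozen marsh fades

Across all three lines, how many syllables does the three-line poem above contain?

Line 1: "dust far burns": 1+1+1 = 3
Line 2: "motionless still tomorrow": 3+1+3 = 7
Line 3: "frozen marsh fades": 2+1+1 = 4
Total: 3 + 7 + 4 = 14

14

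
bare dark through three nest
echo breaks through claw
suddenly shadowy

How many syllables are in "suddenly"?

3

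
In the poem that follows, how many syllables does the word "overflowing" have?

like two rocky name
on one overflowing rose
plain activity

4

"overflowing" has 4 syllables.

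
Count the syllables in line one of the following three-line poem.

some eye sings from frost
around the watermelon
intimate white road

5

Line one: "some eye sings from frost": 1+1+1+1+1 = 5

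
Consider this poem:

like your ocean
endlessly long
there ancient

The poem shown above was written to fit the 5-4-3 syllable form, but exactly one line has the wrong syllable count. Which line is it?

Line 1: like(1) + your(1) + ocean(2) = 4 (expected 5)
Line 2: endlessly(3) + long(1) = 4 ✓
Line 3: there(1) + ancient(2) = 3 ✓

The first line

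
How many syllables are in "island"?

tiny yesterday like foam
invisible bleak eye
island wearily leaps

"island" has 2 syllables.

2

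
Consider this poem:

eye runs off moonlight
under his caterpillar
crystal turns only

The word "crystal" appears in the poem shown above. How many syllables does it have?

2

"crystal" has 2 syllables.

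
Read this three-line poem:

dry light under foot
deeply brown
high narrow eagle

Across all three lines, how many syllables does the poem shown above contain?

13

Line 1: "dry light under foot": 1+1+2+1 = 5
Line 2: "deeply brown": 2+1 = 3
Line 3: "high narrow eagle": 1+2+2 = 5
Total: 5 + 3 + 5 = 13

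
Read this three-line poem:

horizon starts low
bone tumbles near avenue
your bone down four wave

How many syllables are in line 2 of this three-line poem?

Line 2: bone (1), tumbles (2), near (1), avenue (3) → 7

7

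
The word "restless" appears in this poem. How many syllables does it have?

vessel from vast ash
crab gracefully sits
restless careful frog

"restless" has 2 syllables.

2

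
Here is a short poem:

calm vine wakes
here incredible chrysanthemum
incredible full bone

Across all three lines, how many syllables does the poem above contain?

Line 1: calm (1), vine (1), wakes (1) → 3
Line 2: here (1), incredible (4), chrysanthemum (4) → 9
Line 3: incredible (4), full (1), bone (1) → 6
Total: 3 + 9 + 6 = 18

18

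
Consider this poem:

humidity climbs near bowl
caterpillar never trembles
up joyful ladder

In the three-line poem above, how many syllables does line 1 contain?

Line 1: humidity (4), climbs (1), near (1), bowl (1) → 7

7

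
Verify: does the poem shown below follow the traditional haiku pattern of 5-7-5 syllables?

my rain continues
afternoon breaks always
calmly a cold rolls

No

Line 1: "my rain continues": 1+1+3 = 5 ✓
Line 2: "afternoon breaks always": 3+1+2 = 6 (expected 7)
Line 3: "calmly a cold rolls": 2+1+1+1 = 5 ✓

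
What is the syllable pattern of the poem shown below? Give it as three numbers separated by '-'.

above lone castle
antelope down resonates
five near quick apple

Line 1: above (2), lone (1), castle (2) → 5
Line 2: antelope (3), down (1), resonates (3) → 7
Line 3: five (1), near (1), quick (1), apple (2) → 5

5-7-5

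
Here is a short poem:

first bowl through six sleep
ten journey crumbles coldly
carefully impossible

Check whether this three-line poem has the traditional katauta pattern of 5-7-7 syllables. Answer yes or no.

Line 1: first (1), bowl (1), through (1), six (1), sleep (1) → 5 ✓
Line 2: ten (1), journey (2), crumbles (2), coldly (2) → 7 ✓
Line 3: carefully (3), impossible (4) → 7 ✓

Yes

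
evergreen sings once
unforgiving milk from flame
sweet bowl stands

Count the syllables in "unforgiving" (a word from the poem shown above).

4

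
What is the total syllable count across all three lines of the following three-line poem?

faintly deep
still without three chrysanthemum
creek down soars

14

Line 1: faintly(2) + deep(1) = 3
Line 2: still(1) + without(2) + three(1) + chrysanthemum(4) = 8
Line 3: creek(1) + down(1) + soars(1) = 3
Total: 3 + 8 + 3 = 14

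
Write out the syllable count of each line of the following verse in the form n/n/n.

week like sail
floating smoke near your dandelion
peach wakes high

Line 1: "week like sail": 1+1+1 = 3
Line 2: "floating smoke near your dandelion": 2+1+1+1+4 = 9
Line 3: "peach wakes high": 1+1+1 = 3

3/9/3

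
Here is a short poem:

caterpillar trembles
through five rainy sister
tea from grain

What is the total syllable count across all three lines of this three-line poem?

Line 1: caterpillar (4), trembles (2) → 6
Line 2: through (1), five (1), rainy (2), sister (2) → 6
Line 3: tea (1), from (1), grain (1) → 3
Total: 6 + 6 + 3 = 15

15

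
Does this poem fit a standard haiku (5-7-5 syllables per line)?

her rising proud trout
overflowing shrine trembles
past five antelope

Yes

Line 1: her (1), rising (2), proud (1), trout (1) → 5 ✓
Line 2: overflowing (4), shrine (1), trembles (2) → 7 ✓
Line 3: past (1), five (1), antelope (3) → 5 ✓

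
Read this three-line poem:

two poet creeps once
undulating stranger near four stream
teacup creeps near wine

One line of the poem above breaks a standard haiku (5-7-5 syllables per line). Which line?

Line 1: "two poet creeps once": 1+2+1+1 = 5 ✓
Line 2: "undulating stranger near four stream": 4+2+1+1+1 = 9 (expected 7)
Line 3: "teacup creeps near wine": 2+1+1+1 = 5 ✓

The second line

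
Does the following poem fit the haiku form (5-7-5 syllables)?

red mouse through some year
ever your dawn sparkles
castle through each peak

No

Line 1: red (1), mouse (1), through (1), some (1), year (1) → 5 ✓
Line 2: ever (2), your (1), dawn (1), sparkles (2) → 6 (expected 7)
Line 3: castle (2), through (1), each (1), peak (1) → 5 ✓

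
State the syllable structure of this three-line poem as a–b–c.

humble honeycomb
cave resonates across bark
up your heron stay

Line 1: humble (2), honeycomb (3) → 5
Line 2: cave (1), resonates (3), across (2), bark (1) → 7
Line 3: up (1), your (1), heron (2), stay (1) → 5

5–7–5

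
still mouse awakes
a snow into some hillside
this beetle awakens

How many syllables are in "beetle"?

2

"beetle" has 2 syllables.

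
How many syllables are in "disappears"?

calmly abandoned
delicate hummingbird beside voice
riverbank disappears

3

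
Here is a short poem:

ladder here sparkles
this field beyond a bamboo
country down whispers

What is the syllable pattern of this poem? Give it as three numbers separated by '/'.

Line 1: ladder (2), here (1), sparkles (2) → 5
Line 2: this (1), field (1), beyond (2), a (1), bamboo (2) → 7
Line 3: country (2), down (1), whispers (2) → 5

5/7/5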